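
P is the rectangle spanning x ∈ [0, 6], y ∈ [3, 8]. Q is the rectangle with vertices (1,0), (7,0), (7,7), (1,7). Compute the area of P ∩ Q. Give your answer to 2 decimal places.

|P∩Q|: x∈[1,6], y∈[3,7] → 5·4 = 20.

20.00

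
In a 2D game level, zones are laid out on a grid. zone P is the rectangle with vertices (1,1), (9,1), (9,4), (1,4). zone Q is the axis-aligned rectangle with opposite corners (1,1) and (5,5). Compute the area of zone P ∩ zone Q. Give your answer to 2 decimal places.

|zone P∩zone Q|: x∈[1,5], y∈[1,4] → 4·3 = 12.

12.00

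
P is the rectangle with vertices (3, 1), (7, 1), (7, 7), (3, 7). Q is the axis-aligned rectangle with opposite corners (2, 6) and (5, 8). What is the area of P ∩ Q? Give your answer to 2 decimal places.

2.00

|P∩Q|: x∈[3,5], y∈[6,7] → 2·1 = 2.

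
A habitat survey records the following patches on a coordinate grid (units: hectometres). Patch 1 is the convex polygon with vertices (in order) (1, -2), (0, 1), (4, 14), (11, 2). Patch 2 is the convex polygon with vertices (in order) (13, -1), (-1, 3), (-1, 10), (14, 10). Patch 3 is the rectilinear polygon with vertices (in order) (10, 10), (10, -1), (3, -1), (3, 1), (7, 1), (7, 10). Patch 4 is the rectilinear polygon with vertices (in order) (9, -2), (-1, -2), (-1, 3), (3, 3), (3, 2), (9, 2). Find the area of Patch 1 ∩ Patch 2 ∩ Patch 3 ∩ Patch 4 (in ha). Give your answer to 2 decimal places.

2.47

The intersection is the polygon with vertices (7.458,0.583), (6,1), (7,1), (7,2), (9,2), (9,1.2).
By the shoelace formula its area is 2.47.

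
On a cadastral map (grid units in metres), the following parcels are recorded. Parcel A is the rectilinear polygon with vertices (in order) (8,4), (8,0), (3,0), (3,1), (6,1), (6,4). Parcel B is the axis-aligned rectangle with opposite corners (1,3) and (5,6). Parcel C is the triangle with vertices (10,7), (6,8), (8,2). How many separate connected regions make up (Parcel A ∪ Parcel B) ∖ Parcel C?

(Parcel A ∪ Parcel B) ∖ Parcel C splits into 2 disjoint pieces (area 10.3333, area 12).

2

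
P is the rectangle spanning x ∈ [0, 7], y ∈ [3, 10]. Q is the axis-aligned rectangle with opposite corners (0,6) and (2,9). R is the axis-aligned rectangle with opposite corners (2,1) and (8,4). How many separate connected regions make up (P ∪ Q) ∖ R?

(P ∪ Q) ∖ R is a single connected region.

1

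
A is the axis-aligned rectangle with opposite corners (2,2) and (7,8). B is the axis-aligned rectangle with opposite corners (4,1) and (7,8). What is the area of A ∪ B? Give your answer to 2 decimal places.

By inclusion–exclusion:
Individual areas: |A| = 30, |B| = 21.
|A∩B|: x∈[4,7], y∈[2,8] → 3·6 = 18.
|A ∪ B| = 51 − 18 = 33.00.

33.00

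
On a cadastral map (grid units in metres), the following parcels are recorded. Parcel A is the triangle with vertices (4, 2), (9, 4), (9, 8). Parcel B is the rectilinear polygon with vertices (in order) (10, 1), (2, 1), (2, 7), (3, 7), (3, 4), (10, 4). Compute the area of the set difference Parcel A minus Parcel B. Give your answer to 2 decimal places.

|Parcel A| = 10, |Parcel A∩Parcel B| = 3.3333.
|Parcel A ∖ Parcel B| = |Parcel A| − |Parcel A∩Parcel B| = 10 − 3.3333 = 6.67.

6.67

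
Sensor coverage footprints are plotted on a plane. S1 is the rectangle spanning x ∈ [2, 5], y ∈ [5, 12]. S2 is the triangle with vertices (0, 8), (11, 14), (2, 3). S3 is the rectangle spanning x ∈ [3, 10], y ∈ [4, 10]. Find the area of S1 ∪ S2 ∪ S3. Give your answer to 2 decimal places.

By inclusion–exclusion:
Individual areas: |S1| = 21, |S2| = 33.5, |S3| = 42.
|S1∩S2| = 13.5909.
|S1∩S3|: x∈[3,5], y∈[5,10] → 2·5 = 10.
|S2∩S3| = 13.5354.
|S1∩S2∩S3| = 8.7424.
|S1 ∪ S2 ∪ S3| = 96.5 − 37.1263 + 8.7424 = 68.12.

68.12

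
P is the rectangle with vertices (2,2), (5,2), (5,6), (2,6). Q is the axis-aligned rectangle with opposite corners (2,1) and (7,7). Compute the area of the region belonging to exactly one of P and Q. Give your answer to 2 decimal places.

|P∩Q|: x∈[2,5], y∈[2,6] → 3·4 = 12.
|P △ Q| = |P| + |Q| − 2·|P∩Q| = 12 + 30 − 24 = 18.00.

18.00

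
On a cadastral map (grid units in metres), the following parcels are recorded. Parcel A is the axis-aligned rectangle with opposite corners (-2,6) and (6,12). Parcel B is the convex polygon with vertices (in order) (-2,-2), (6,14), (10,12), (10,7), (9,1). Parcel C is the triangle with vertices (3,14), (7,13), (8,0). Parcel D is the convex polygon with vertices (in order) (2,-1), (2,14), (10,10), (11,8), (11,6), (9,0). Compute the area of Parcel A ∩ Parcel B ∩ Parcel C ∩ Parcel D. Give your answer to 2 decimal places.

The intersection is the polygon with vertices (5.857,6), (4.25,10.5), (5,12), (6,12), (6,6).
By the shoelace formula its area is 6.32.

6.32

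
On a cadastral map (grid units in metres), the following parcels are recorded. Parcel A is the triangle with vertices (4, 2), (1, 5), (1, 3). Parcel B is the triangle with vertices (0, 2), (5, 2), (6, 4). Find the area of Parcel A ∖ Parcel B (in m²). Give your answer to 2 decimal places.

|Parcel A| = 3, |Parcel A∩Parcel B| = 0.6667.
|Parcel A ∖ Parcel B| = |Parcel A| − |Parcel A∩Parcel B| = 3 − 0.6667 = 2.33.

2.33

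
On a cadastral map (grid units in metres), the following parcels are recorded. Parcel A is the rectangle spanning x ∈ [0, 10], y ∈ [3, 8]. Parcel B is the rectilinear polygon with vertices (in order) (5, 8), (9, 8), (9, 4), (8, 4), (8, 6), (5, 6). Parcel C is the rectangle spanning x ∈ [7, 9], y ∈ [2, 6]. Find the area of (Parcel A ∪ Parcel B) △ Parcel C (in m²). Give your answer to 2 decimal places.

46.00

|Parcel A ∪ Parcel B| = 50.
|(Parcel A ∪ Parcel B) ∩ Parcel C| = 6.
|(Parcel A ∪ Parcel B) △ Parcel C| = 50 + 8 − 12 = 46.00.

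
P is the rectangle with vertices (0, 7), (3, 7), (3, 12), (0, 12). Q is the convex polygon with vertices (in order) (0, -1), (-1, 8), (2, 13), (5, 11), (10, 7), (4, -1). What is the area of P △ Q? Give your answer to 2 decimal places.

|P| = 15, |Q| = 95, |P∩Q| = 13.3667.
|P △ Q| = |P| + |Q| − 2·|P∩Q| = 15 + 95 − 26.7333 = 83.27.

83.27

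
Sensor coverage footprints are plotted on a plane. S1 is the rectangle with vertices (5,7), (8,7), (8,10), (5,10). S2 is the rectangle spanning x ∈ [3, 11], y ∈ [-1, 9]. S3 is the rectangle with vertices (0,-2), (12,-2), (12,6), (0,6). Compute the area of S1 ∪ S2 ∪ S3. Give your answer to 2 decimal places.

123.00

By inclusion–exclusion:
Individual areas: |S1| = 9, |S2| = 80, |S3| = 96.
|S1∩S2|: x∈[5,8], y∈[7,9] → 3·2 = 6.
|S1∩S3| = 0 (no overlap).
|S2∩S3|: x∈[3,11], y∈[-1,6] → 8·7 = 56.
|S1∩S2∩S3| = 0.
|S1 ∪ S2 ∪ S3| = 185 − 62 + 0 = 123.00.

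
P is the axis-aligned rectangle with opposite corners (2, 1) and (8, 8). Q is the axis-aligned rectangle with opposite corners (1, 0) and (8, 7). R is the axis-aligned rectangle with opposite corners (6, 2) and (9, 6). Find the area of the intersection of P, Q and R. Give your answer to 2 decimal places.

The intersection is the polygon with vertices (8,2), (6,2), (6,6), (8,6).
By the shoelace formula its area is 8.00.

8.00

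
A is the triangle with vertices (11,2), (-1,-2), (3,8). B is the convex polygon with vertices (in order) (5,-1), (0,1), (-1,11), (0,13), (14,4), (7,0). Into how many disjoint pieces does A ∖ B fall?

2

A ∖ B splits into 2 disjoint pieces (area 0.1405, area 5.8887).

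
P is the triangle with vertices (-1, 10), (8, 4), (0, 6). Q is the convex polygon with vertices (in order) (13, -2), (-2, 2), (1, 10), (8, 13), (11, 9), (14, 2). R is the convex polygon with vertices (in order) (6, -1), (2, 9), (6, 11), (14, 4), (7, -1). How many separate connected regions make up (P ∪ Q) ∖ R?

2

(P ∪ Q) ∖ R splits into 2 disjoint pieces (area 60.2063, area 17.2272).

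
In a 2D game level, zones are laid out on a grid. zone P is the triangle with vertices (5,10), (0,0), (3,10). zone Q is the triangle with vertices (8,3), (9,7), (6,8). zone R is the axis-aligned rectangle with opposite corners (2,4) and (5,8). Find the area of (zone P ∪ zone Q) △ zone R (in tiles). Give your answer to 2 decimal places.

|zone P ∪ zone Q| = 16.5.
|(zone P ∪ zone Q) ∩ zone R| = 3.7333.
|(zone P ∪ zone Q) △ zone R| = 16.5 + 12 − 7.4667 = 21.03.

21.03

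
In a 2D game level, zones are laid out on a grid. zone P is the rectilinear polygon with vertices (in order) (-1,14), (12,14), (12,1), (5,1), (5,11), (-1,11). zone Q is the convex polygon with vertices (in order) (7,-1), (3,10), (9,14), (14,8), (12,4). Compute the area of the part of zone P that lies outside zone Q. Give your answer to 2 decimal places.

35.38

|zone P| = 109, |zone P∩zone Q| = 73.6227.
|zone P ∖ zone Q| = |zone P| − |zone P∩zone Q| = 109 − 73.6227 = 35.38.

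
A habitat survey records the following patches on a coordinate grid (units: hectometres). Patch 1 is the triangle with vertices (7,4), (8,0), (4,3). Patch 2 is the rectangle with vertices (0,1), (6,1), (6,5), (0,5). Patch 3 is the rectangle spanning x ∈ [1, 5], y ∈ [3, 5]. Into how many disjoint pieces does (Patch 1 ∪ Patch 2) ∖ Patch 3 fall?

1

(Patch 1 ∪ Patch 2) ∖ Patch 3 is a single connected region.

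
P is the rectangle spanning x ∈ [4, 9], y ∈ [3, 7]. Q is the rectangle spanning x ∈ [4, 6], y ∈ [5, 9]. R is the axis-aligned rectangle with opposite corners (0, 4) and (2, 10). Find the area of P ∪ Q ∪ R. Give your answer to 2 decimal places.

By inclusion–exclusion:
Individual areas: |P| = 20, |Q| = 8, |R| = 12.
|P∩Q|: x∈[4,6], y∈[5,7] → 2·2 = 4.
|P∩R| = 0 (no overlap).
|Q∩R| = 0 (no overlap).
|P∩Q∩R| = 0.
|P ∪ Q ∪ R| = 40 − 4 + 0 = 36.00.

36.00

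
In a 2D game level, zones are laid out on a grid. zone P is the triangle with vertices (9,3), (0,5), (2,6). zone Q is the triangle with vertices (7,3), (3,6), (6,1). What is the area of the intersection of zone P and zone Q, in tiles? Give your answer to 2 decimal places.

The intersection is the polygon with vertices (4.154,4.077), (3.346,5.423), (4.333,5), (6.158,3.632).
By the shoelace formula its area is 1.46.

1.46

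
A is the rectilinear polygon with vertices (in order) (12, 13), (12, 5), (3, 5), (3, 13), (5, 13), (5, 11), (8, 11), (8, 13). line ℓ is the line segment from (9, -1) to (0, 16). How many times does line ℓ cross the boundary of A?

2

The segment meets the boundary at (3,10.333), (5.824,5).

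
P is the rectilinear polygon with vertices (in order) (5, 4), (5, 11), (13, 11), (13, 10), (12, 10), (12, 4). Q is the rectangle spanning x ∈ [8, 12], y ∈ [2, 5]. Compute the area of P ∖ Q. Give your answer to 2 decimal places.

46.00

|P| = 50, |P∩Q| = 4.
|P ∖ Q| = |P| − |P∩Q| = 50 − 4 = 46.00.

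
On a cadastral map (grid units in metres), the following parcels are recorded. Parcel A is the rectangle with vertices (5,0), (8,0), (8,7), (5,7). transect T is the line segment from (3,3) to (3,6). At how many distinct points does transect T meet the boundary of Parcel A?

The segment lies entirely outside Parcel A and never meets its boundary.

0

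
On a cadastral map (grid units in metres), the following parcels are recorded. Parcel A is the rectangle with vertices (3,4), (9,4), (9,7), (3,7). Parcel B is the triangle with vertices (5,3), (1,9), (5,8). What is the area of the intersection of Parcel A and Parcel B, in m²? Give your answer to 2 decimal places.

The intersection is the polygon with vertices (3,7), (5,7), (5,4), (4.333,4), (3,6).
By the shoelace formula its area is 4.67.

4.67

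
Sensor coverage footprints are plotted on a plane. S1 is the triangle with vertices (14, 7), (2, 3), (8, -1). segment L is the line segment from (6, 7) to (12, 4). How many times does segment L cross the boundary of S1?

The segment meets the boundary at (11.818,4.091), (9.2,5.4).

2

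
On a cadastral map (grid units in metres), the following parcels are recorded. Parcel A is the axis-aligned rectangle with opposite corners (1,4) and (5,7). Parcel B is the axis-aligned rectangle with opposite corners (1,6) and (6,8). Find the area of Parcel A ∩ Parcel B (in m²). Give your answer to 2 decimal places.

4.00

|Parcel A∩Parcel B|: x∈[1,5], y∈[6,7] → 4·1 = 4.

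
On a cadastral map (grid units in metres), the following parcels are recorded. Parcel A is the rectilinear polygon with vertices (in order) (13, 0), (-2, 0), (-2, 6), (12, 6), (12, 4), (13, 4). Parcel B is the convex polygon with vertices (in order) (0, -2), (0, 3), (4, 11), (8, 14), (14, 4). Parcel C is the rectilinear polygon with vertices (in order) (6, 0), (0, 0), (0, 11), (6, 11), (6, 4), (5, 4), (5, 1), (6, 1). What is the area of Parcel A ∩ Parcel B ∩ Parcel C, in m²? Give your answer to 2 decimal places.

30.37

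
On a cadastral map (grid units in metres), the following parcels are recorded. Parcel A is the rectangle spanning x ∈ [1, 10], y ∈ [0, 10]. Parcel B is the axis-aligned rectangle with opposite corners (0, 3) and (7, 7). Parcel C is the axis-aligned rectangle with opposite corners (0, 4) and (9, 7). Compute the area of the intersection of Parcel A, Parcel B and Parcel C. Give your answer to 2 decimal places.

The intersection is the polygon with vertices (7,7), (7,4), (1,4), (1,7).
By the shoelace formula its area is 18.00.

18.00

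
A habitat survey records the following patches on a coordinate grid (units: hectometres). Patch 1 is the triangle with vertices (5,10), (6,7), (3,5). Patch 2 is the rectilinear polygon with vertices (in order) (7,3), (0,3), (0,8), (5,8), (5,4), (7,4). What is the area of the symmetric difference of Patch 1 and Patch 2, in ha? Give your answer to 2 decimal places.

|Patch 1| = 5.5, |Patch 2| = 27, |Patch 1∩Patch 2| = 2.8667.
|Patch 1 △ Patch 2| = |Patch 1| + |Patch 2| − 2·|Patch 1∩Patch 2| = 5.5 + 27 − 5.7333 = 26.77.

26.77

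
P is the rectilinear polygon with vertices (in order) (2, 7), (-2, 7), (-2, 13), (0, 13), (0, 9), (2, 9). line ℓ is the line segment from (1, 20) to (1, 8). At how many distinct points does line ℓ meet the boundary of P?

The segment meets the boundary at (1,9).

1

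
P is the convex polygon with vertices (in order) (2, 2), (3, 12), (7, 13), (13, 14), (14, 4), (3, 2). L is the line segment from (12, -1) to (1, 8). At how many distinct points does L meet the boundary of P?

The segment meets the boundary at (2.479,6.79), (7.364,2.793).

2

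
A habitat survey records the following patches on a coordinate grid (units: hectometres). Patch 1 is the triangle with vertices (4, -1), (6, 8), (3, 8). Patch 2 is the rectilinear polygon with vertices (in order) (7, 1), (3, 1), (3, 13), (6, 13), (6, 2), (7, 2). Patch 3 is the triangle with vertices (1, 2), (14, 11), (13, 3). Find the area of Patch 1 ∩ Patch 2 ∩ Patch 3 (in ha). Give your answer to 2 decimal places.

2.94

The intersection is the polygon with vertices (3.476,3.714), (5.333,5), (4.736,2.311), (3.642,2.22).
By the shoelace formula its area is 2.94.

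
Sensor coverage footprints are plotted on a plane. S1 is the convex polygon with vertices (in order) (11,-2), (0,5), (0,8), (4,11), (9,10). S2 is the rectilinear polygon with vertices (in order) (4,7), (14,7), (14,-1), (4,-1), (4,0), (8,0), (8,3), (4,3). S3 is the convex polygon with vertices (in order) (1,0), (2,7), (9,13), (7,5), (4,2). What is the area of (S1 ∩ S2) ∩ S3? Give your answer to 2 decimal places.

The region (S1 ∩ S2) ∩ S3 is the polygon with vertices (4,3), (4,7), (7.5,7), (7,5), (5,3).
By the shoelace formula its area is 10.50.

10.50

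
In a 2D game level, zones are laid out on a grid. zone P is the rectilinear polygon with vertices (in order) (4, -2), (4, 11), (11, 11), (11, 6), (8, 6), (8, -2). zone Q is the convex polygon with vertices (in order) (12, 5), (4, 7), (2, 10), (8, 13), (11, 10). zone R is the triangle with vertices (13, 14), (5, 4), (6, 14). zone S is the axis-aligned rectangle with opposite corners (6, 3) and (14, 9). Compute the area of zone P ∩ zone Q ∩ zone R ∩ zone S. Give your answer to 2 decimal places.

The intersection is the polygon with vertices (6.833,6.292), (6,6.5), (6,9), (9,9).
By the shoelace formula its area is 5.10.

5.10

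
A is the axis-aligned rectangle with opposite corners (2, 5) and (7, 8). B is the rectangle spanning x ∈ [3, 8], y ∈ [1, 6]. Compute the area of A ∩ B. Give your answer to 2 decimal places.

|A∩B|: x∈[3,7], y∈[5,6] → 4·1 = 4.

4.00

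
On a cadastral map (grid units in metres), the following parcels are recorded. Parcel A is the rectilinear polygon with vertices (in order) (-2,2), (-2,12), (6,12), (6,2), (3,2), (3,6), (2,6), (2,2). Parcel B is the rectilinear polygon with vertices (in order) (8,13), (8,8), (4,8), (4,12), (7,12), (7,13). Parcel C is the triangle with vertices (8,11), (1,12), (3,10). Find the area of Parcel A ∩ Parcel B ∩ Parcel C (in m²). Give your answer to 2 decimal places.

2.06

The intersection is the polygon with vertices (6,10.6), (4,10.2), (4,11.571), (6,11.286).
By the shoelace formula its area is 2.06.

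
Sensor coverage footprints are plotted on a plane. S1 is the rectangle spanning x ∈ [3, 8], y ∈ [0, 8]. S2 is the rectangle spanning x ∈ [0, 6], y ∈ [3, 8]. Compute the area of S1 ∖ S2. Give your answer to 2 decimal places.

|S1∩S2|: x∈[3,6], y∈[3,8] → 3·5 = 15.
|S1| = 40.
|S1 ∖ S2| = |S1| − |S1∩S2| = 40 − 15 = 25.00.

25.00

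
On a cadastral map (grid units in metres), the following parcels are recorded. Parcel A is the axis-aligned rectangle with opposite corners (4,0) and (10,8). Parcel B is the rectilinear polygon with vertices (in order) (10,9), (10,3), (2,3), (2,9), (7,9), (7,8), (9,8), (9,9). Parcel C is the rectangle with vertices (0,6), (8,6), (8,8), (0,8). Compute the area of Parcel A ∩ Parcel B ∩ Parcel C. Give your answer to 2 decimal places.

The intersection is the polygon with vertices (4,8), (7,8), (8,8), (8,6), (4,6).
By the shoelace formula its area is 8.00.

8.00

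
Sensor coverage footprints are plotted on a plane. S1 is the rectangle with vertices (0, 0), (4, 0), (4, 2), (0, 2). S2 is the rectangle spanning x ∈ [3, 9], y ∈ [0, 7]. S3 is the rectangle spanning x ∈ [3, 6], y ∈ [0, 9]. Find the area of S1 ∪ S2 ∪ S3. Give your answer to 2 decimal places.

By inclusion–exclusion:
Individual areas: |S1| = 8, |S2| = 42, |S3| = 27.
|S1∩S2|: x∈[3,4], y∈[0,2] → 1·2 = 2.
|S1∩S3|: x∈[3,4], y∈[0,2] → 1·2 = 2.
|S2∩S3|: x∈[3,6], y∈[0,7] → 3·7 = 21.
|S1∩S2∩S3| = 2.
|S1 ∪ S2 ∪ S3| = 77 − 25 + 2 = 54.00.

54.00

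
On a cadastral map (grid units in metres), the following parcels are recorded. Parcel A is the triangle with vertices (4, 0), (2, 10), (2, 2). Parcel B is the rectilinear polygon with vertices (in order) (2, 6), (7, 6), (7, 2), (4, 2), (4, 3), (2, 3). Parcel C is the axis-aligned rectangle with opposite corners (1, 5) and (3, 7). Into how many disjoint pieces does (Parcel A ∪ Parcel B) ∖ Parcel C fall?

(Parcel A ∪ Parcel B) ∖ Parcel C splits into 2 disjoint pieces (area 20.1, area 0.9).

2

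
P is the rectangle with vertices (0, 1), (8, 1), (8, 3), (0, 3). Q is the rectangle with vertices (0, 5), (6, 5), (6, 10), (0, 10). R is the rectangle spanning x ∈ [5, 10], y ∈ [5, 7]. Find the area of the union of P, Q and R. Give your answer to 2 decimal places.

By inclusion–exclusion:
Individual areas: |P| = 16, |Q| = 30, |R| = 10.
|P∩Q| = 0 (no overlap).
|P∩R| = 0 (no overlap).
|Q∩R|: x∈[5,6], y∈[5,7] → 1·2 = 2.
|P∩Q∩R| = 0.
|P ∪ Q ∪ R| = 56 − 2 + 0 = 54.00.

54.00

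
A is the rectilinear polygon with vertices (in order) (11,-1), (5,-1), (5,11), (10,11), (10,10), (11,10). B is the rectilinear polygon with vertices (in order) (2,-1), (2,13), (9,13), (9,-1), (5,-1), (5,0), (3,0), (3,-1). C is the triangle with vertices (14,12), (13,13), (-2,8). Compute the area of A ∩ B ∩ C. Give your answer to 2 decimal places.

The intersection is the polygon with vertices (5,10.333), (7,11), (9,11), (9,10.75), (5,9.75).
By the shoelace formula its area is 2.33.

2.33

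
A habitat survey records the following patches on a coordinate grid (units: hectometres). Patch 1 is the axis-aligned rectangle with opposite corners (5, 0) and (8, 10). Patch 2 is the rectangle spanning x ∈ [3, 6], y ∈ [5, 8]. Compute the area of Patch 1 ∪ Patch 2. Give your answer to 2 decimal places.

By inclusion–exclusion:
Individual areas: |Patch 1| = 30, |Patch 2| = 9.
|Patch 1∩Patch 2|: x∈[5,6], y∈[5,8] → 1·3 = 3.
|Patch 1 ∪ Patch 2| = 39 − 3 = 36.00.

36.00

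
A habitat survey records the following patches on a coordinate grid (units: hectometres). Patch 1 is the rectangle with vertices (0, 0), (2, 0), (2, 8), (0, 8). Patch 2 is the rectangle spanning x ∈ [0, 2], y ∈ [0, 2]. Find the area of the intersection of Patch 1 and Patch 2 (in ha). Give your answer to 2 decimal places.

4.00

|Patch 1∩Patch 2|: x∈[0,2], y∈[0,2] → 2·2 = 4.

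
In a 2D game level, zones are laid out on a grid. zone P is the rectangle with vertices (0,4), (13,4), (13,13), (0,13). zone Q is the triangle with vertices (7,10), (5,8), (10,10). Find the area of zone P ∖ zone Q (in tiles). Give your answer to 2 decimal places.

|zone P| = 117, |zone P∩zone Q| = 3.
|zone P ∖ zone Q| = |zone P| − |zone P∩zone Q| = 117 − 3 = 114.00.

114.00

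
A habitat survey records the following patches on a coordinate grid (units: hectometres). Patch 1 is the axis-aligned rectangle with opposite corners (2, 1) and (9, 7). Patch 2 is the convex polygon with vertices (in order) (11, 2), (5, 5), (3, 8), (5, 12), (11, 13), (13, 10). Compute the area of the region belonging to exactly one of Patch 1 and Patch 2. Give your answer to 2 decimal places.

87.33

|Patch 1| = 42, |Patch 2| = 72, |Patch 1∩Patch 2| = 13.3333.
|Patch 1 △ Patch 2| = |Patch 1| + |Patch 2| − 2·|Patch 1∩Patch 2| = 42 + 72 − 26.6667 = 87.33.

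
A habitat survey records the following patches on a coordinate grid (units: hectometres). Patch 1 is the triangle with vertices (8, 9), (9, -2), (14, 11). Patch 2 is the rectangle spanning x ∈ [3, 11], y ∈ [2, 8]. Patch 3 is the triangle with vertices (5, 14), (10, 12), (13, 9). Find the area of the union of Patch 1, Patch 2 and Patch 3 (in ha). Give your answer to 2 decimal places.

70.55

By inclusion–exclusion:
Individual areas: |Patch 1| = 34, |Patch 2| = 48, |Patch 3| = 4.5.
|Patch 1∩Patch 2| = 15.5413.
|Patch 1∩Patch 3| = 0.4076.
|Patch 2∩Patch 3| = 0.
|Patch 1∩Patch 2∩Patch 3| = 0.
|Patch 1 ∪ Patch 2 ∪ Patch 3| = 86.5 − 15.9489 + 0 = 70.55.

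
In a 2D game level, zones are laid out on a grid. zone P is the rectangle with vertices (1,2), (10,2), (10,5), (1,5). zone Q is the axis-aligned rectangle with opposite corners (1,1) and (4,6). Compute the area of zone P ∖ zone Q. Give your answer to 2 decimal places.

|zone P∩zone Q|: x∈[1,4], y∈[2,5] → 3·3 = 9.
|zone P| = 27.
|zone P ∖ zone Q| = |zone P| − |zone P∩zone Q| = 27 − 9 = 18.00.

18.00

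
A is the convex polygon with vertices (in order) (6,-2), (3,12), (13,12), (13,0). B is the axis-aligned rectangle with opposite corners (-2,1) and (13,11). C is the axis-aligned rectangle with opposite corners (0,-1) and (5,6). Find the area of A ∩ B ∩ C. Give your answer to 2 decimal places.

The intersection is the polygon with vertices (4.286,6), (5,6), (5,2.667).
By the shoelace formula its area is 1.19.

1.19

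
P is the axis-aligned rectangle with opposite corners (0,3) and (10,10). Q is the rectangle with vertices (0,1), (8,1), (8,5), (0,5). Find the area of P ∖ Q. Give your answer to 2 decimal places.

|P∩Q|: x∈[0,8], y∈[3,5] → 8·2 = 16.
|P| = 70.
|P ∖ Q| = |P| − |P∩Q| = 70 − 16 = 54.00.

54.00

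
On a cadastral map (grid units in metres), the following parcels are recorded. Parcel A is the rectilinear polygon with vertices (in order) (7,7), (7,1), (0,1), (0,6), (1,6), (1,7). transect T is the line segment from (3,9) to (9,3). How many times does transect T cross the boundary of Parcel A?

2

The segment meets the boundary at (5,7), (7,5).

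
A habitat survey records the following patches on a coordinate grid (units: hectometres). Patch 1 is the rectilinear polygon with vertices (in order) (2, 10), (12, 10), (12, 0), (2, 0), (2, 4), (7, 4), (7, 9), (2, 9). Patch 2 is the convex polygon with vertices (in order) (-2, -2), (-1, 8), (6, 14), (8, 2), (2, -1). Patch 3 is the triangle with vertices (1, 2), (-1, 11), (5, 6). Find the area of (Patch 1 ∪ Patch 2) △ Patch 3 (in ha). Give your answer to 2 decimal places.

|Patch 1 ∪ Patch 2| = 148.25.
|(Patch 1 ∪ Patch 2) ∩ Patch 3| = 20.178.
|(Patch 1 ∪ Patch 2) △ Patch 3| = 148.25 + 22 − 40.3561 = 129.89.

129.89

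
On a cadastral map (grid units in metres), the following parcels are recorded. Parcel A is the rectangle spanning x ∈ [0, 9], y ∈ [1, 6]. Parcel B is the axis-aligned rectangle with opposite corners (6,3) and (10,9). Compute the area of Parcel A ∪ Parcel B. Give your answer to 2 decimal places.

60.00

By inclusion–exclusion:
Individual areas: |Parcel A| = 45, |Parcel B| = 24.
|Parcel A∩Parcel B|: x∈[6,9], y∈[3,6] → 3·3 = 9.
|Parcel A ∪ Parcel B| = 69 − 9 = 60.00.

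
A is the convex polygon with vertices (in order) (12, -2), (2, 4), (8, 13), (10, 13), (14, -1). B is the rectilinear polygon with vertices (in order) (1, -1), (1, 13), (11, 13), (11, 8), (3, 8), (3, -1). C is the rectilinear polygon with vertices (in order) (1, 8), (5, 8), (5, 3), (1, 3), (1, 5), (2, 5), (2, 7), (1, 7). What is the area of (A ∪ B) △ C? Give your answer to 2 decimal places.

125.80

|A ∪ B| = 139.3667.
|(A ∪ B) ∩ C| = 15.7833.
|(A ∪ B) △ C| = 139.3667 + 18 − 31.5667 = 125.80.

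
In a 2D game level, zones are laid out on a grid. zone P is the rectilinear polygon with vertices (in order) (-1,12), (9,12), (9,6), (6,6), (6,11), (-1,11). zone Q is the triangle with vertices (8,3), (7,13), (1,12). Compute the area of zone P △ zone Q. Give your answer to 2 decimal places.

|zone P| = 25, |zone Q| = 30.5, |zone P∩zone Q| = 13.0111.
|zone P △ zone Q| = |zone P| + |zone Q| − 2·|zone P∩zone Q| = 25 + 30.5 − 26.0222 = 29.48.

29.48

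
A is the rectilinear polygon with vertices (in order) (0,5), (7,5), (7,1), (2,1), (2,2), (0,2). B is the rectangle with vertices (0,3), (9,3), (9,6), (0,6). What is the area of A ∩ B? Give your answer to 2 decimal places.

The intersection is the polygon with vertices (7,5), (7,3), (0,3), (0,5).
By the shoelace formula its area is 14.00.

14.00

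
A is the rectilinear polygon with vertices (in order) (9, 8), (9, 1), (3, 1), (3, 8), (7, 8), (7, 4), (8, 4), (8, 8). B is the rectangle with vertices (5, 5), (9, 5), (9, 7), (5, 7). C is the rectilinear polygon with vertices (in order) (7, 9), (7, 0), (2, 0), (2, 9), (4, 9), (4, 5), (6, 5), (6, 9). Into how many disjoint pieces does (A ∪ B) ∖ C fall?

2

(A ∪ B) ∖ C splits into 2 disjoint pieces (area 12, area 6).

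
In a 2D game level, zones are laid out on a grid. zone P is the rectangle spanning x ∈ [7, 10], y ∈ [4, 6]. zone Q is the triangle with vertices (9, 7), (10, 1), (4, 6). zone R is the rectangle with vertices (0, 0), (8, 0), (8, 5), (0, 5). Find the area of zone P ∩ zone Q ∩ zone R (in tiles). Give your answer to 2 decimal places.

1.00

The intersection is the polygon with vertices (7,5), (8,5), (8,4), (7,4).
By the shoelace formula its area is 1.00.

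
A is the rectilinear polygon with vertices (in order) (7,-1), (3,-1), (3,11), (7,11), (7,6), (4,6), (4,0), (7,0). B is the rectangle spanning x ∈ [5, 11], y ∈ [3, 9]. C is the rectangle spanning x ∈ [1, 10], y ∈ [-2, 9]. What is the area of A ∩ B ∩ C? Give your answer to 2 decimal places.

6.00

The intersection is the polygon with vertices (5,6), (5,9), (7,9), (7,6).
By the shoelace formula its area is 6.00.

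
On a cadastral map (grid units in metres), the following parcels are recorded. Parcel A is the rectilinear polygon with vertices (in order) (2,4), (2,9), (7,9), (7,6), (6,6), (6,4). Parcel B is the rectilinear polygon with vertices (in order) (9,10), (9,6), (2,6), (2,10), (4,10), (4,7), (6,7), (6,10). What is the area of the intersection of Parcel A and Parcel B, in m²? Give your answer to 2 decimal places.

11.00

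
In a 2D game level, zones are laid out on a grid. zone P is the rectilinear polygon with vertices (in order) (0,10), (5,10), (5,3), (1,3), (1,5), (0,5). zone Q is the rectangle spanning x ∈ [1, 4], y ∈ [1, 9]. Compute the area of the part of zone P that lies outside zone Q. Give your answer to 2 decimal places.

|zone P| = 33, |zone P∩zone Q| = 18.
|zone P ∖ zone Q| = |zone P| − |zone P∩zone Q| = 33 − 18 = 15.00.

15.00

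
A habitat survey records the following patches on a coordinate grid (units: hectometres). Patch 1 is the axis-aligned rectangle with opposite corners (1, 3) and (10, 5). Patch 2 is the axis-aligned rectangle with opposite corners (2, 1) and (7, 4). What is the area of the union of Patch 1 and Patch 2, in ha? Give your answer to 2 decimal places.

By inclusion–exclusion:
Individual areas: |Patch 1| = 18, |Patch 2| = 15.
|Patch 1∩Patch 2|: x∈[2,7], y∈[3,4] → 5·1 = 5.
|Patch 1 ∪ Patch 2| = 33 − 5 = 28.00.

28.00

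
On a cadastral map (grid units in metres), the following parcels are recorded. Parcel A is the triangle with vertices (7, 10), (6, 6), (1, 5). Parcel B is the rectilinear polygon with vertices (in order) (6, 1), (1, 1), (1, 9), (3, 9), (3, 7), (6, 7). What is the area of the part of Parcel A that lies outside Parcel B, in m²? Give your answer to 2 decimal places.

|Parcel A| = 9.5, |Parcel A∩Parcel B| = 5.1.
|Parcel A ∖ Parcel B| = |Parcel A| − |Parcel A∩Parcel B| = 9.5 − 5.1 = 4.40.

4.40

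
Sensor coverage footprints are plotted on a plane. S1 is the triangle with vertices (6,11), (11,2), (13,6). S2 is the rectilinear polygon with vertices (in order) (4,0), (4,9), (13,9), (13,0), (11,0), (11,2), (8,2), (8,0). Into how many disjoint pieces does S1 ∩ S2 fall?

1

S1 ∩ S2 is a single connected region.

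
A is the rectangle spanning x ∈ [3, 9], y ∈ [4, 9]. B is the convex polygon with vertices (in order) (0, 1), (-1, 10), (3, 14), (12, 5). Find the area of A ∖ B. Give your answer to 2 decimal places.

|A| = 30, |A∩B| = 29.5.
|A ∖ B| = |A| − |A∩B| = 30 − 29.5 = 0.50.

0.50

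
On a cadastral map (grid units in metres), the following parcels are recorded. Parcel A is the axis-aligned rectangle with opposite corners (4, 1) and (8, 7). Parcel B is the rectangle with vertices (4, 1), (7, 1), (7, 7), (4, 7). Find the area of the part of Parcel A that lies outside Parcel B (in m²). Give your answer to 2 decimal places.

6.00

|Parcel A∩Parcel B|: x∈[4,7], y∈[1,7] → 3·6 = 18.
|Parcel A| = 24.
|Parcel A ∖ Parcel B| = |Parcel A| − |Parcel A∩Parcel B| = 24 − 18 = 6.00.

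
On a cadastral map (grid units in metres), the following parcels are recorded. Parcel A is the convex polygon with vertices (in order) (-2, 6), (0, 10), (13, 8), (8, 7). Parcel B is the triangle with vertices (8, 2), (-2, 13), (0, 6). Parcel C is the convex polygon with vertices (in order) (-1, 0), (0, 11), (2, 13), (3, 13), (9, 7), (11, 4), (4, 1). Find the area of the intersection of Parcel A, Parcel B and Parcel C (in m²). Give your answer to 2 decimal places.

The intersection is the polygon with vertices (0.846,9.87), (3.833,6.583), (-0.056,6.194), (-0.345,7.207), (-0.111,9.778), (0,10).
By the shoelace formula its area is 9.28.

9.28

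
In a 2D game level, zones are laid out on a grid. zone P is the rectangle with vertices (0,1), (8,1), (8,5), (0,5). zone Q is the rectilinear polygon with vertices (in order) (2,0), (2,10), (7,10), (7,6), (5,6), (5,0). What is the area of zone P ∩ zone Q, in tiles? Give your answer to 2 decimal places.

12.00

The intersection is the polygon with vertices (5,5), (5,1), (2,1), (2,5).
By the shoelace formula its area is 12.00.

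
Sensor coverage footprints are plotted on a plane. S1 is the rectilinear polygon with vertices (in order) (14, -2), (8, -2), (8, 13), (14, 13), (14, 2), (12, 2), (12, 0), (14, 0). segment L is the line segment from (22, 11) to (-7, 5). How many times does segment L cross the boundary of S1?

The segment meets the boundary at (8,8.103), (14,9.345).

2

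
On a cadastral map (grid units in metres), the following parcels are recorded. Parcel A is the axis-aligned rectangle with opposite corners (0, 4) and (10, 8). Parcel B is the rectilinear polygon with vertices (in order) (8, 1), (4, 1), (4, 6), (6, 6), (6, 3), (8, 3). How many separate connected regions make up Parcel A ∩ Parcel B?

Parcel A ∩ Parcel B is a single connected region.

1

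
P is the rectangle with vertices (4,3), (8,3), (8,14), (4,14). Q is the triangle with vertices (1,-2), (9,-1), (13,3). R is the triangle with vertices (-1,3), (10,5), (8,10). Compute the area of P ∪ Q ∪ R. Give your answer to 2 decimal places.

70.81

By inclusion–exclusion:
Individual areas: |P| = 44, |Q| = 14, |R| = 29.5.
|P∩Q| = 0.
|P∩R| = 16.6869.
|Q∩R| = 0.
|P∩Q∩R| = 0.
|P ∪ Q ∪ R| = 87.5 − 16.6869 + 0 = 70.81.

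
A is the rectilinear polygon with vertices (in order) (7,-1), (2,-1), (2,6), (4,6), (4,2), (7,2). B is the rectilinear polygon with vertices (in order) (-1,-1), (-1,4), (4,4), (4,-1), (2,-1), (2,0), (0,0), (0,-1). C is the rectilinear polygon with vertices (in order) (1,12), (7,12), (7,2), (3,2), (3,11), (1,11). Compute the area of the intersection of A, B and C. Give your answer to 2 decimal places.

2.00

The intersection is the polygon with vertices (4,4), (4,2), (3,2), (3,4).
By the shoelace formula its area is 2.00.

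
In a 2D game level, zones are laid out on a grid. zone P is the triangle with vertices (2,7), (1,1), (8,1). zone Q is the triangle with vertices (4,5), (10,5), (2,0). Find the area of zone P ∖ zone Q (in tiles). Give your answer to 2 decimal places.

13.52

|zone P| = 21, |zone P∩zone Q| = 7.4769.
|zone P ∖ zone Q| = |zone P| − |zone P∩zone Q| = 21 − 7.4769 = 13.52.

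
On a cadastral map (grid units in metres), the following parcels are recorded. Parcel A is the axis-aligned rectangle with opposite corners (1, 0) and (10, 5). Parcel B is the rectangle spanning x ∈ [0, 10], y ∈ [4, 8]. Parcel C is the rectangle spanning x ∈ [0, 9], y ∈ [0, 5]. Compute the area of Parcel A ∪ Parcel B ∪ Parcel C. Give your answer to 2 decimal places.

By inclusion–exclusion:
Individual areas: |Parcel A| = 45, |Parcel B| = 40, |Parcel C| = 45.
|Parcel A∩Parcel B|: x∈[1,10], y∈[4,5] → 9·1 = 9.
|Parcel A∩Parcel C|: x∈[1,9], y∈[0,5] → 8·5 = 40.
|Parcel B∩Parcel C|: x∈[0,9], y∈[4,5] → 9·1 = 9.
|Parcel A∩Parcel B∩Parcel C| = 8.
|Parcel A ∪ Parcel B ∪ Parcel C| = 130 − 58 + 8 = 80.00.

80.00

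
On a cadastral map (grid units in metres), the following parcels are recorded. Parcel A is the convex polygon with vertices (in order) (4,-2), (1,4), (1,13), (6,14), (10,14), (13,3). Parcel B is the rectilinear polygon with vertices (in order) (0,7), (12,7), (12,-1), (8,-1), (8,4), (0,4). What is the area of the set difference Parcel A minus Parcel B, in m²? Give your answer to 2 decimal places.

97.85

|Parcel A| = 141.5, |Parcel A∩Parcel B| = 43.6515.
|Parcel A ∖ Parcel B| = |Parcel A| − |Parcel A∩Parcel B| = 141.5 − 43.6515 = 97.85.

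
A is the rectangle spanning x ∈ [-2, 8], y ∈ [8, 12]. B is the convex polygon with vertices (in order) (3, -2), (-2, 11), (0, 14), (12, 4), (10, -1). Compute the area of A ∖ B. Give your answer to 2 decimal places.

14.86

|A| = 40, |A∩B| = 25.1359.
|A ∖ B| = |A| − |A∩B| = 40 − 25.1359 = 14.86.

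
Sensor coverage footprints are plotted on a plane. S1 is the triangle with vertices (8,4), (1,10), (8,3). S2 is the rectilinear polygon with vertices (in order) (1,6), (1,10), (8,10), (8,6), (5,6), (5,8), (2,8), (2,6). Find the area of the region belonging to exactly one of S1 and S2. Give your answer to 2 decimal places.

24.45

|S1| = 3.5, |S2| = 22, |S1∩S2| = 0.5238.
|S1 △ S2| = |S1| + |S2| − 2·|S1∩S2| = 3.5 + 22 − 1.0476 = 24.45.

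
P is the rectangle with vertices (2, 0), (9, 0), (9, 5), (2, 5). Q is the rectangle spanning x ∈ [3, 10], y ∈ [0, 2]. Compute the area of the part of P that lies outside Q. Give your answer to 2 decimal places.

|P∩Q|: x∈[3,9], y∈[0,2] → 6·2 = 12.
|P| = 35.
|P ∖ Q| = |P| − |P∩Q| = 35 − 12 = 23.00.

23.00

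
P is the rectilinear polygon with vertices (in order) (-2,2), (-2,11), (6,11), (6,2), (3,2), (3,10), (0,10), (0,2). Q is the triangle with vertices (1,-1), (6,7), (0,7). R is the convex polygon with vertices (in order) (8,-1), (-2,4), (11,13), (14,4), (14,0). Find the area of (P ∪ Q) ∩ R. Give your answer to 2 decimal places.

33.22

|P ∪ Q| = 64.8.
|(P ∪ Q) ∩ R| = 33.22.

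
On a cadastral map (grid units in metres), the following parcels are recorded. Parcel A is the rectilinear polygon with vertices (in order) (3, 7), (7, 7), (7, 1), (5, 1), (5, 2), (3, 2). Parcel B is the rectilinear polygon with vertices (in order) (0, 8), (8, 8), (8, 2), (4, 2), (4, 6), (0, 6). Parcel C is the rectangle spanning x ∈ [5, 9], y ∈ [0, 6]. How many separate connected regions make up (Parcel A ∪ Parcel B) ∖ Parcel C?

(Parcel A ∪ Parcel B) ∖ Parcel C is a single connected region.

1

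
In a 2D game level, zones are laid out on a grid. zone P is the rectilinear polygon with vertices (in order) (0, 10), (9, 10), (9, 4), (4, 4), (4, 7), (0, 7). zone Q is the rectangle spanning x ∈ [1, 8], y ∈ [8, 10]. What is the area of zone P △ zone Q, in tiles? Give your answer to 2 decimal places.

28.00

|zone P| = 42, |zone Q| = 14, |zone P∩zone Q| = 14.
|zone P △ zone Q| = |zone P| + |zone Q| − 2·|zone P∩zone Q| = 42 + 14 − 28 = 28.00.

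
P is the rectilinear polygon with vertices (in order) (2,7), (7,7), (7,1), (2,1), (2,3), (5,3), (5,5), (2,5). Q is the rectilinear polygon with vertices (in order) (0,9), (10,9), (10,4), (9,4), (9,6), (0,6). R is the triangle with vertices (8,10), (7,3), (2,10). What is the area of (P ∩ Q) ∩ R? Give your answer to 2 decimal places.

The region (P ∩ Q) ∩ R is the polygon with vertices (7,6), (4.857,6), (4.143,7), (7,7).
By the shoelace formula its area is 2.50.

2.50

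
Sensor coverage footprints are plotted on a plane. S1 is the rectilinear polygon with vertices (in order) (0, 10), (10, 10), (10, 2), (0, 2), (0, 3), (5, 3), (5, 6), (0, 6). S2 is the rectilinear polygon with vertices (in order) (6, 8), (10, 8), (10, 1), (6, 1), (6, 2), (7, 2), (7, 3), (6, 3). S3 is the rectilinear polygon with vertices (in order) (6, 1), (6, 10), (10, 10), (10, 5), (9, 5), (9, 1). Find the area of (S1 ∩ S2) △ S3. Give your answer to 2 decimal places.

15.00

|S1 ∩ S2| = 23.
|(S1 ∩ S2) ∩ S3| = 20.
|(S1 ∩ S2) △ S3| = 23 + 32 − 40 = 15.00.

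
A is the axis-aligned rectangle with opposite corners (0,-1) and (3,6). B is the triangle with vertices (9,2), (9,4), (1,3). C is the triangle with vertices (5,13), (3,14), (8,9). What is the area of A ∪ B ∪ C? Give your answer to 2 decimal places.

31.00

By inclusion–exclusion:
Individual areas: |A| = 21, |B| = 8, |C| = 2.5.
|A∩B| = 0.5.
|A∩C| = 0.
|B∩C| = 0.
|A∩B∩C| = 0.
|A ∪ B ∪ C| = 31.5 − 0.5 + 0 = 31.00.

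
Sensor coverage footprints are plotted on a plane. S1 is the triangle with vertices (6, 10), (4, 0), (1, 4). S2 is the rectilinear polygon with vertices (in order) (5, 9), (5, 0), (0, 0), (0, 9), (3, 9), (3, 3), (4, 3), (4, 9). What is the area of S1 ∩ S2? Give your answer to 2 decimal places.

The intersection is the polygon with vertices (4,0), (1,4), (3,6.4), (3,3), (4,3), (4,7.6), (5,8.8), (5,5).
By the shoelace formula its area is 13.10.

13.10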